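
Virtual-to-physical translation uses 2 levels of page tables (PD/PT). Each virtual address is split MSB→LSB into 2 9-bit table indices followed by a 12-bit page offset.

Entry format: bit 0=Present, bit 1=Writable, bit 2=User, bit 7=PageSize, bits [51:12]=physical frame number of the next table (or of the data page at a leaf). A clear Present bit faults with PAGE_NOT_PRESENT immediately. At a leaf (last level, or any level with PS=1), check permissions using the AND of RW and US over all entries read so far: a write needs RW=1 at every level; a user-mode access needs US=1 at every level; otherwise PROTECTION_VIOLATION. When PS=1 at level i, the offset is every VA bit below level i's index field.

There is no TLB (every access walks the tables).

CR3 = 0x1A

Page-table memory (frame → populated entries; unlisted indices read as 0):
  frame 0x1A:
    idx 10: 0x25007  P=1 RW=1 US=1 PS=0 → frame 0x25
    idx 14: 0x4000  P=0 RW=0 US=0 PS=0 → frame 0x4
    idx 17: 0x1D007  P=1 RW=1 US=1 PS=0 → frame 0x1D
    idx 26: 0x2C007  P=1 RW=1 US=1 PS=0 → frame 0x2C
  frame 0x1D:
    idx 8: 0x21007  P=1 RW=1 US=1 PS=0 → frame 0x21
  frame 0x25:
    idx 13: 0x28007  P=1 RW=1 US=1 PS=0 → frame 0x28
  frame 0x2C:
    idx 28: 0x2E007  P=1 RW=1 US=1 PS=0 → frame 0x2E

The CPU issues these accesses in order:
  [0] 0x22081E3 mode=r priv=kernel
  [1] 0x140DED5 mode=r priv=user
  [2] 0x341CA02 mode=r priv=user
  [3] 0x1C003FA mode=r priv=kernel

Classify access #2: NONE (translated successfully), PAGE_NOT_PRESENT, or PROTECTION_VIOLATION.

Trace:
#0 VA=0x22081E3 (r,kernel):
  [0] read 0x1A idx=17: raw=0x1D007 flags P=1 W=1 U=1 S=0
  [1] read 0x1D idx=8: raw=0x21007 flags P=1 W=1 U=1 S=0
  → PA=0x211E3  (2 entries read)
#1 VA=0x140DED5 (r,user):
  [0] read 0x1A idx=10: raw=0x25007 flags P=1 W=1 U=1 S=0
  [1] read 0x25 idx=13: raw=0x28007 flags P=1 W=1 U=1 S=0
  → PA=0x28ED5  (2 entries read)
#2 VA=0x341CA02 (r,user):
  [0] read 0x1A idx=26: raw=0x2C007 flags P=1 W=1 U=1 S=0
  [1] read 0x2C idx=28: raw=0x2E007 flags P=1 W=1 U=1 S=0
  → PA=0x2EA02  (2 entries read)
#3 VA=0x1C003FA (r,kernel):
  [0] read 0x1A idx=14: raw=0x4000 flags P=0 W=0 U=0 S=0
  ✗ PAGE_NOT_PRESENT  [1 reads]

Access #2 fault: NONE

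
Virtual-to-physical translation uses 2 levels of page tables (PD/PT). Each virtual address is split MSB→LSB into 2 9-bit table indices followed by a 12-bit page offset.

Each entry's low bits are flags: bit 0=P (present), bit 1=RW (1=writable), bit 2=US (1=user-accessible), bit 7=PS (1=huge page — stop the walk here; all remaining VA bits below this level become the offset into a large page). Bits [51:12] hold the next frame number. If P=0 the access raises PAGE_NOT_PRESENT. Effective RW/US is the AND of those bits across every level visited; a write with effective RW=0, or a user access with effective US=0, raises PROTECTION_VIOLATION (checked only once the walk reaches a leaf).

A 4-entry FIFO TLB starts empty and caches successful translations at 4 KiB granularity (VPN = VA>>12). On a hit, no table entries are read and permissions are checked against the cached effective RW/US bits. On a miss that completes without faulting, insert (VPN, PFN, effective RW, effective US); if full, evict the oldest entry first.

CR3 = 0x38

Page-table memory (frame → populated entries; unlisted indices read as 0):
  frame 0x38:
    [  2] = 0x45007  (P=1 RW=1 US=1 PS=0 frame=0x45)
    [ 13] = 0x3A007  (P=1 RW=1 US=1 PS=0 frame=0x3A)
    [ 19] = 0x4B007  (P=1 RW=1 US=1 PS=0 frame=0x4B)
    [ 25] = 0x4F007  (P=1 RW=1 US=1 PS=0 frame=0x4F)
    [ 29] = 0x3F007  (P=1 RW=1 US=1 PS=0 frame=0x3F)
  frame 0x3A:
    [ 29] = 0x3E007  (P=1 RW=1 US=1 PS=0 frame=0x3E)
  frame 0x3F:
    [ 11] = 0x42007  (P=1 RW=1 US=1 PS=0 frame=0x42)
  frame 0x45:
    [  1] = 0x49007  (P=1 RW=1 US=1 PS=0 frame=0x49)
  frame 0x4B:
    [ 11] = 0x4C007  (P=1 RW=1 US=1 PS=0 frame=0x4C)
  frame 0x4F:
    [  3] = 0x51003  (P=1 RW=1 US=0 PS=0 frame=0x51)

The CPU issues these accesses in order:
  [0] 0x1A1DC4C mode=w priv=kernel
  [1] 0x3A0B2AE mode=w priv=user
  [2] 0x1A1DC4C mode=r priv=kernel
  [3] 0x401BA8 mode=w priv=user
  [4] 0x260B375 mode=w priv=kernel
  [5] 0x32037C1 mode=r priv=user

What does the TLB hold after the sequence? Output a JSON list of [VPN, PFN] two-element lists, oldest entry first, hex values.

Trace:
#0 VA=0x1A1DC4C (w,kernel):
  L0 @0x38[13] → 0x3A007  P=1,RW=1,US=1,PS=0
  L1 @0x3A[29] → 0x3E007  P=1,RW=1,US=1,PS=0
  ✓ 0x3EC4C  — 2 lookups
#1 VA=0x3A0B2AE (w,user):
  L0 @0x38[29] → 0x3F007  P=1,RW=1,US=1,PS=0
  L1 @0x3F[11] → 0x42007  P=1,RW=1,US=1,PS=0
  ✓ 0x422AE  — 2 lookups
#2 VA=0x1A1DC4C (r,kernel):
  TLB hit vpn=0x1A1D → PA=0x3EC4C
#3 VA=0x401BA8 (w,user):
  L0 @0x38[2] → 0x45007  P=1,RW=1,US=1,PS=0
  L1 @0x45[1] → 0x49007  P=1,RW=1,US=1,PS=0
  ✓ 0x49BA8  — 2 lookups
#4 VA=0x260B375 (w,kernel):
  L0 @0x38[19] → 0x4B007  P=1,RW=1,US=1,PS=0
  L1 @0x4B[11] → 0x4C007  P=1,RW=1,US=1,PS=0
  ✓ 0x4C375  — 2 lookups
#5 VA=0x32037C1 (r,user):
  L0 @0x38[25] → 0x4F007  P=1,RW=1,US=1,PS=0
  L1 @0x4F[3] → 0x51003  P=1,RW=1,US=0,PS=0
  ✗ PROTECTION_VIOLATION  [2 reads]

TLB: [["0x1A1D", "0x3E"], ["0x3A0B", "0x42"], ["0x401", "0x49"], ["0x260B", "0x4C"]]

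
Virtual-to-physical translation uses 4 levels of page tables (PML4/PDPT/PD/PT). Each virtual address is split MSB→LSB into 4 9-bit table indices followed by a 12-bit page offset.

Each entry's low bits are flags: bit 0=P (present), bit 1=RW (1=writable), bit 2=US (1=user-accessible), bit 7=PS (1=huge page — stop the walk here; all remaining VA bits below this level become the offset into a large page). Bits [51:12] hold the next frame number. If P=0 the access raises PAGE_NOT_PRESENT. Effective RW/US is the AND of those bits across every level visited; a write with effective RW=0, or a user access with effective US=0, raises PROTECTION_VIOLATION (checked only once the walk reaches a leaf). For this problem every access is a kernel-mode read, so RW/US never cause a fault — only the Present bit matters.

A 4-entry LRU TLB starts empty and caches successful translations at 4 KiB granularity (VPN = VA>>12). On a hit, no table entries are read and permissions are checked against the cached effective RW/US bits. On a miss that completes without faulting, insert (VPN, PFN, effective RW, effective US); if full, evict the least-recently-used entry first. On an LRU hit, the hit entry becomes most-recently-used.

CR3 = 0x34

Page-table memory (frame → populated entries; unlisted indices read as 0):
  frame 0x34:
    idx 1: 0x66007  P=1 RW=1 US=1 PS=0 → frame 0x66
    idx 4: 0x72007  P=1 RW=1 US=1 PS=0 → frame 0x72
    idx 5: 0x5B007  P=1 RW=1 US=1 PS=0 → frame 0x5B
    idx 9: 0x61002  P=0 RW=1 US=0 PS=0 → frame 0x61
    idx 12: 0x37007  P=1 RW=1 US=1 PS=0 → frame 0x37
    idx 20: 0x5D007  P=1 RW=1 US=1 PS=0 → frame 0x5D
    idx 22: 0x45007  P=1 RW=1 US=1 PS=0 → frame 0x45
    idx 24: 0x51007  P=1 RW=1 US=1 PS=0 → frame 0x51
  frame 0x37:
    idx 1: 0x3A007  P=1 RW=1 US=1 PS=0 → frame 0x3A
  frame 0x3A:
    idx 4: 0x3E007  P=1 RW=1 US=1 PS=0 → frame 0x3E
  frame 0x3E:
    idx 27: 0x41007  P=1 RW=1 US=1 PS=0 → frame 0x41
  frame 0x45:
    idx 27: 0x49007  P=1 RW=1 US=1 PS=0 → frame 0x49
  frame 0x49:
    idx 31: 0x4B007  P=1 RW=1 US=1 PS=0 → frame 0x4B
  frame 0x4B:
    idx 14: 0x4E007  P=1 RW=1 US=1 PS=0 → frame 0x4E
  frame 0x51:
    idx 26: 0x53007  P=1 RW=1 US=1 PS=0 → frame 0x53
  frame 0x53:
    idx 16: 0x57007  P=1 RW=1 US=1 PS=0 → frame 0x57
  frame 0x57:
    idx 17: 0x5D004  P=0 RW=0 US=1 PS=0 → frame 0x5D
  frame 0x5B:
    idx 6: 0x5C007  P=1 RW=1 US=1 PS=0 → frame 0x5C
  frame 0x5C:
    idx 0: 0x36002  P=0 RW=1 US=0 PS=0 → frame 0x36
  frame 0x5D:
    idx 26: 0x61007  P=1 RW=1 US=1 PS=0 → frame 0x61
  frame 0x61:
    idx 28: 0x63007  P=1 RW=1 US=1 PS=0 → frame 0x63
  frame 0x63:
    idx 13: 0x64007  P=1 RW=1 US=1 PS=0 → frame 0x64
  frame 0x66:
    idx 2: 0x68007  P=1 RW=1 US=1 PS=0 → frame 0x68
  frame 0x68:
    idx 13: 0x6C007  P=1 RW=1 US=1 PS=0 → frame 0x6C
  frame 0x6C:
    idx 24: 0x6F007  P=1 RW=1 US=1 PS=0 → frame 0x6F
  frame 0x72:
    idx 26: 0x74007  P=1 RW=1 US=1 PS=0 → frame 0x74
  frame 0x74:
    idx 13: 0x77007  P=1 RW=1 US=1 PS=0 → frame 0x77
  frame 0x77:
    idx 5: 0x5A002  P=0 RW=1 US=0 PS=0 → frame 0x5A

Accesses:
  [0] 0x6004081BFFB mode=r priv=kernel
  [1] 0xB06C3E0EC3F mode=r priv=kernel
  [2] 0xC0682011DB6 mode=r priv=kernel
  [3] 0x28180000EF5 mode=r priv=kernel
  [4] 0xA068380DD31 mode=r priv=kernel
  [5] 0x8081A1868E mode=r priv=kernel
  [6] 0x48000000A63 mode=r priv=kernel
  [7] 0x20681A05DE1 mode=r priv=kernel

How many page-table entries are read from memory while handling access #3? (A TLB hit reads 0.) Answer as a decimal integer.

Trace:
#0 VA=0x6004081BFFB (r,kernel):
  lvl0: tbl 0x34, slot 12 ⇒ 0x37007 (P1/RW1/US1/PS0)
  lvl1: tbl 0x37, slot 1 ⇒ 0x3A007 (P1/RW1/US1/PS0)
  lvl2: tbl 0x3A, slot 4 ⇒ 0x3E007 (P1/RW1/US1/PS0)
  lvl3: tbl 0x3E, slot 27 ⇒ 0x41007 (P1/RW1/US1/PS0)
  ⇒ phys 0x41FFB  [4 reads]
#1 VA=0xB06C3E0EC3F (r,kernel):
  lvl0: tbl 0x34, slot 22 ⇒ 0x45007 (P1/RW1/US1/PS0)
  lvl1: tbl 0x45, slot 27 ⇒ 0x49007 (P1/RW1/US1/PS0)
  lvl2: tbl 0x49, slot 31 ⇒ 0x4B007 (P1/RW1/US1/PS0)
  lvl3: tbl 0x4B, slot 14 ⇒ 0x4E007 (P1/RW1/US1/PS0)
  ⇒ phys 0x4EC3F  [4 reads]
#2 VA=0xC0682011DB6 (r,kernel):
  lvl0: tbl 0x34, slot 24 ⇒ 0x51007 (P1/RW1/US1/PS0)
  lvl1: tbl 0x51, slot 26 ⇒ 0x53007 (P1/RW1/US1/PS0)
  lvl2: tbl 0x53, slot 16 ⇒ 0x57007 (P1/RW1/US1/PS0)
  lvl3: tbl 0x57, slot 17 ⇒ 0x5D004 (P0/RW0/US1/PS0)
  → PAGE_NOT_PRESENT  (4 entries read)
#3 VA=0x28180000EF5 (r,kernel):
  lvl0: tbl 0x34, slot 5 ⇒ 0x5B007 (P1/RW1/US1/PS0)
  lvl1: tbl 0x5B, slot 6 ⇒ 0x5C007 (P1/RW1/US1/PS0)
  lvl2: tbl 0x5C, slot 0 ⇒ 0x36002 (P0/RW1/US0/PS0)
  → PAGE_NOT_PRESENT  (3 entries read)
#4 VA=0xA068380DD31 (r,kernel):
  lvl0: tbl 0x34, slot 20 ⇒ 0x5D007 (P1/RW1/US1/PS0)
  lvl1: tbl 0x5D, slot 26 ⇒ 0x61007 (P1/RW1/US1/PS0)
  lvl2: tbl 0x61, slot 28 ⇒ 0x63007 (P1/RW1/US1/PS0)
  lvl3: tbl 0x63, slot 13 ⇒ 0x64007 (P1/RW1/US1/PS0)
  ⇒ phys 0x64D31  [4 reads]
#5 VA=0x8081A1868E (r,kernel):
  lvl0: tbl 0x34, slot 1 ⇒ 0x66007 (P1/RW1/US1/PS0)
  lvl1: tbl 0x66, slot 2 ⇒ 0x68007 (P1/RW1/US1/PS0)
  lvl2: tbl 0x68, slot 13 ⇒ 0x6C007 (P1/RW1/US1/PS0)
  lvl3: tbl 0x6C, slot 24 ⇒ 0x6F007 (P1/RW1/US1/PS0)
  ⇒ phys 0x6F68E  [4 reads]
#6 VA=0x48000000A63 (r,kernel):
  lvl0: tbl 0x34, slot 9 ⇒ 0x61002 (P0/RW1/US0/PS0)
  → PAGE_NOT_PRESENT  (1 entries read)
#7 VA=0x20681A05DE1 (r,kernel):
  lvl0: tbl 0x34, slot 4 ⇒ 0x72007 (P1/RW1/US1/PS0)
  lvl1: tbl 0x72, slot 26 ⇒ 0x74007 (P1/RW1/US1/PS0)
  lvl2: tbl 0x74, slot 13 ⇒ 0x77007 (P1/RW1/US1/PS0)
  lvl3: tbl 0x77, slot 5 ⇒ 0x5A002 (P0/RW1/US0/PS0)
  → PAGE_NOT_PRESENT  (4 entries read)

Entries read for #3: 3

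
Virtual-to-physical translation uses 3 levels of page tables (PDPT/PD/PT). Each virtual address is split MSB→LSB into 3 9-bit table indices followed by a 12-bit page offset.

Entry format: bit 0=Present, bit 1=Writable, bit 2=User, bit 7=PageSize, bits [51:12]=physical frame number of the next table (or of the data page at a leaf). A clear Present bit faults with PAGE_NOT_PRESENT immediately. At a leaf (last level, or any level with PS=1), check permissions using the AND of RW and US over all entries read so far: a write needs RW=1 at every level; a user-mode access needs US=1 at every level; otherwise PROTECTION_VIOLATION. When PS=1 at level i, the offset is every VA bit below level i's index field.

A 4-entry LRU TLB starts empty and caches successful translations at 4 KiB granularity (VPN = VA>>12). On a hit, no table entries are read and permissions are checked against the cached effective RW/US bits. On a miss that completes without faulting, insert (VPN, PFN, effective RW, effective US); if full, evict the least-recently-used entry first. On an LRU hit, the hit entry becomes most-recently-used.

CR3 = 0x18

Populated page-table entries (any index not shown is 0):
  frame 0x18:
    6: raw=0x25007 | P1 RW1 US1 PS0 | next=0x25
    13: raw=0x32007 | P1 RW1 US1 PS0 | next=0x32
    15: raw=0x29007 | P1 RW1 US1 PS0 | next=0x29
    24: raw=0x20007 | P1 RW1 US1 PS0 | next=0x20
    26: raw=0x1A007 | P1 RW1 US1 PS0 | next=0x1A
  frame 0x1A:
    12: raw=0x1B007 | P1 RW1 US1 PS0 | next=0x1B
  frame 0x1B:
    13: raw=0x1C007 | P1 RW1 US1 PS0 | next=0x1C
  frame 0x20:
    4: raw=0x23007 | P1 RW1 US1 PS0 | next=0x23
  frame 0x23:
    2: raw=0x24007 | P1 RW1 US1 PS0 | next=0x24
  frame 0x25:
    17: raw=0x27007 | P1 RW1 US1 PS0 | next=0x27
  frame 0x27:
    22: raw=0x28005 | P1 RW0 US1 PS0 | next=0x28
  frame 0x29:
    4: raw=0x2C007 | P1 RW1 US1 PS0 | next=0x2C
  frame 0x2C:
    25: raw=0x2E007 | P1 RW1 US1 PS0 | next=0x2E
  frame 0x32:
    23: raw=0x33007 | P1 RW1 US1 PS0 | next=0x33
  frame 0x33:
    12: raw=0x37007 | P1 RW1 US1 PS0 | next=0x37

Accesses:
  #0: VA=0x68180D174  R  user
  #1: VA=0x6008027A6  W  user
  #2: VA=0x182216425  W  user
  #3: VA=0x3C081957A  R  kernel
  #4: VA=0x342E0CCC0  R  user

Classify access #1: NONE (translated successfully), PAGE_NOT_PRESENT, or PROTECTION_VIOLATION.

Per-access translation:
#0 VA=0x68180D174 (r,user):
  L0 @0x18[26] → 0x1A007  P=1,RW=1,US=1,PS=0
  L1 @0x1A[12] → 0x1B007  P=1,RW=1,US=1,PS=0
  L2 @0x1B[13] → 0x1C007  P=1,RW=1,US=1,PS=0
  ✓ 0x1C174  — 3 lookups
#1 VA=0x6008027A6 (w,user):
  L0 @0x18[24] → 0x20007  P=1,RW=1,US=1,PS=0
  L1 @0x20[4] → 0x23007  P=1,RW=1,US=1,PS=0
  L2 @0x23[2] → 0x24007  P=1,RW=1,US=1,PS=0
  ✓ 0x247A6  — 3 lookups
#2 VA=0x182216425 (w,user):
  L0 @0x18[6] → 0x25007  P=1,RW=1,US=1,PS=0
  L1 @0x25[17] → 0x27007  P=1,RW=1,US=1,PS=0
  L2 @0x27[22] → 0x28005  P=1,RW=0,US=1,PS=0
  → PROTECTION_VIOLATION  (3 entries read)
#3 VA=0x3C081957A (r,kernel):
  L0 @0x18[15] → 0x29007  P=1,RW=1,US=1,PS=0
  L1 @0x29[4] → 0x2C007  P=1,RW=1,US=1,PS=0
  L2 @0x2C[25] → 0x2E007  P=1,RW=1,US=1,PS=0
  ✓ 0x2E57A  — 3 lookups
#4 VA=0x342E0CCC0 (r,user):
  L0 @0x18[13] → 0x32007  P=1,RW=1,US=1,PS=0
  L1 @0x32[23] → 0x33007  P=1,RW=1,US=1,PS=0
  L2 @0x33[12] → 0x37007  P=1,RW=1,US=1,PS=0
  ✓ 0x37CC0  — 3 lookups

Access #1 fault: NONE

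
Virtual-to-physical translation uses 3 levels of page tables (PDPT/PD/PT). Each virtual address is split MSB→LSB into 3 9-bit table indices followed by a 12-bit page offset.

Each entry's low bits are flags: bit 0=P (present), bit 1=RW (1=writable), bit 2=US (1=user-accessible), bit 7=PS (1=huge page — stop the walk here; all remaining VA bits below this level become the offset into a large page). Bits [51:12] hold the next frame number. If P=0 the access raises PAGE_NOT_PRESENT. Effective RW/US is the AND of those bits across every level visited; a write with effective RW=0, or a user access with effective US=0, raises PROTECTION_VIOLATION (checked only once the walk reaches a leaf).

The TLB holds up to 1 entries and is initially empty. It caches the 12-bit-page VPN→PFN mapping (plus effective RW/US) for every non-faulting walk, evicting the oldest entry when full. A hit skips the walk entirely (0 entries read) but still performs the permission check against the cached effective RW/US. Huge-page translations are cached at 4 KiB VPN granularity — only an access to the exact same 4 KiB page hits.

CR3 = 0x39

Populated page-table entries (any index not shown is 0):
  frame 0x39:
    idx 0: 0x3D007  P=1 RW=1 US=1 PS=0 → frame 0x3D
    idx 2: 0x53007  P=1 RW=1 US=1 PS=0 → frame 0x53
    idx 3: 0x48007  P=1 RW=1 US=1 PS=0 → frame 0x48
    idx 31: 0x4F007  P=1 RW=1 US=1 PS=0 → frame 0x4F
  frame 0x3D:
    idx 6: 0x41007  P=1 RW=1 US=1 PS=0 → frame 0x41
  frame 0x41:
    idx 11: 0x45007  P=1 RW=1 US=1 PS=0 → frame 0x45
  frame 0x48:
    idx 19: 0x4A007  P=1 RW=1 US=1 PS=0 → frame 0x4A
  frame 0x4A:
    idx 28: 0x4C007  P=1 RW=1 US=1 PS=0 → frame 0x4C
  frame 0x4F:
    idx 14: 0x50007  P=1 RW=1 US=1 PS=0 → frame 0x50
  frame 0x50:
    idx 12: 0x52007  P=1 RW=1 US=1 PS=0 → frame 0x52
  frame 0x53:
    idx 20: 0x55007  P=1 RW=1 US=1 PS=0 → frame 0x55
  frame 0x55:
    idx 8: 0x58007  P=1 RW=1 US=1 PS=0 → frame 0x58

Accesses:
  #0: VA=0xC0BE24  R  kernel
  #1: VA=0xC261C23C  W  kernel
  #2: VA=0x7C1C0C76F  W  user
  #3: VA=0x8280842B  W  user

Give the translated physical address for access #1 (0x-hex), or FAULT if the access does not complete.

Walk each access:
#0 VA=0xC0BE24 (r,kernel):
  lvl0: tbl 0x39, slot 0 ⇒ 0x3D007 (P1/RW1/US1/PS0)
  lvl1: tbl 0x3D, slot 6 ⇒ 0x41007 (P1/RW1/US1/PS0)
  lvl2: tbl 0x41, slot 11 ⇒ 0x45007 (P1/RW1/US1/PS0)
  ⇒ phys 0x45E24  [3 reads]
#1 VA=0xC261C23C (w,kernel):
  lvl0: tbl 0x39, slot 3 ⇒ 0x48007 (P1/RW1/US1/PS0)
  lvl1: tbl 0x48, slot 19 ⇒ 0x4A007 (P1/RW1/US1/PS0)
  lvl2: tbl 0x4A, slot 28 ⇒ 0x4C007 (P1/RW1/US1/PS0)
  ⇒ phys 0x4C23C  [3 reads]
#2 VA=0x7C1C0C76F (w,user):
  lvl0: tbl 0x39, slot 31 ⇒ 0x4F007 (P1/RW1/US1/PS0)
  lvl1: tbl 0x4F, slot 14 ⇒ 0x50007 (P1/RW1/US1/PS0)
  lvl2: tbl 0x50, slot 12 ⇒ 0x52007 (P1/RW1/US1/PS0)
  ⇒ phys 0x5276F  [3 reads]
#3 VA=0x8280842B (w,user):
  lvl0: tbl 0x39, slot 2 ⇒ 0x53007 (P1/RW1/US1/PS0)
  lvl1: tbl 0x53, slot 20 ⇒ 0x55007 (P1/RW1/US1/PS0)
  lvl2: tbl 0x55, slot 8 ⇒ 0x58007 (P1/RW1/US1/PS0)
  ⇒ phys 0x5842B  [3 reads]

Access #1 PA: 0x4C23C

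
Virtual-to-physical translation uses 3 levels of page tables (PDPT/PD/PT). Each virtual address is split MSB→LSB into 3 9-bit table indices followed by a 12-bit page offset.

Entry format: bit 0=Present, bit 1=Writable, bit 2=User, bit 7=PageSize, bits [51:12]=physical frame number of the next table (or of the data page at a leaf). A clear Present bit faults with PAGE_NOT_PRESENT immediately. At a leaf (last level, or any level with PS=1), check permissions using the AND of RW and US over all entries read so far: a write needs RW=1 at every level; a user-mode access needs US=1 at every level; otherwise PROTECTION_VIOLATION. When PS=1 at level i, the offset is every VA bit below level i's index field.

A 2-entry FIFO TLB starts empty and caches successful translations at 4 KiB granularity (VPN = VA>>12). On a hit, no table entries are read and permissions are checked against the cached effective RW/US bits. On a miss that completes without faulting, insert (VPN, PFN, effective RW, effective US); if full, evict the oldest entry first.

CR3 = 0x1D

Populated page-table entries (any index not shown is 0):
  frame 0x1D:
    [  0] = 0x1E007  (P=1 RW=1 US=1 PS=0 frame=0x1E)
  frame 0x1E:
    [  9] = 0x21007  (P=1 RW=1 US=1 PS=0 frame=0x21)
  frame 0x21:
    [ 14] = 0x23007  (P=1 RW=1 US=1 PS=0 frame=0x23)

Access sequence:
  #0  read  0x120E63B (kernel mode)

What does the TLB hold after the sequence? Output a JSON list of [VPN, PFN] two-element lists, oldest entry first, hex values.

Walk each access:
#0 VA=0x120E63B (r,kernel):
  [0] read 0x1D idx=0: raw=0x1E007 flags P=1 W=1 U=1 S=0
  [1] read 0x1E idx=9: raw=0x21007 flags P=1 W=1 U=1 S=0
  [2] read 0x21 idx=14: raw=0x23007 flags P=1 W=1 U=1 S=0
  ✓ 0x2363B  — 3 lookups

TLB: [["0x120E", "0x23"]]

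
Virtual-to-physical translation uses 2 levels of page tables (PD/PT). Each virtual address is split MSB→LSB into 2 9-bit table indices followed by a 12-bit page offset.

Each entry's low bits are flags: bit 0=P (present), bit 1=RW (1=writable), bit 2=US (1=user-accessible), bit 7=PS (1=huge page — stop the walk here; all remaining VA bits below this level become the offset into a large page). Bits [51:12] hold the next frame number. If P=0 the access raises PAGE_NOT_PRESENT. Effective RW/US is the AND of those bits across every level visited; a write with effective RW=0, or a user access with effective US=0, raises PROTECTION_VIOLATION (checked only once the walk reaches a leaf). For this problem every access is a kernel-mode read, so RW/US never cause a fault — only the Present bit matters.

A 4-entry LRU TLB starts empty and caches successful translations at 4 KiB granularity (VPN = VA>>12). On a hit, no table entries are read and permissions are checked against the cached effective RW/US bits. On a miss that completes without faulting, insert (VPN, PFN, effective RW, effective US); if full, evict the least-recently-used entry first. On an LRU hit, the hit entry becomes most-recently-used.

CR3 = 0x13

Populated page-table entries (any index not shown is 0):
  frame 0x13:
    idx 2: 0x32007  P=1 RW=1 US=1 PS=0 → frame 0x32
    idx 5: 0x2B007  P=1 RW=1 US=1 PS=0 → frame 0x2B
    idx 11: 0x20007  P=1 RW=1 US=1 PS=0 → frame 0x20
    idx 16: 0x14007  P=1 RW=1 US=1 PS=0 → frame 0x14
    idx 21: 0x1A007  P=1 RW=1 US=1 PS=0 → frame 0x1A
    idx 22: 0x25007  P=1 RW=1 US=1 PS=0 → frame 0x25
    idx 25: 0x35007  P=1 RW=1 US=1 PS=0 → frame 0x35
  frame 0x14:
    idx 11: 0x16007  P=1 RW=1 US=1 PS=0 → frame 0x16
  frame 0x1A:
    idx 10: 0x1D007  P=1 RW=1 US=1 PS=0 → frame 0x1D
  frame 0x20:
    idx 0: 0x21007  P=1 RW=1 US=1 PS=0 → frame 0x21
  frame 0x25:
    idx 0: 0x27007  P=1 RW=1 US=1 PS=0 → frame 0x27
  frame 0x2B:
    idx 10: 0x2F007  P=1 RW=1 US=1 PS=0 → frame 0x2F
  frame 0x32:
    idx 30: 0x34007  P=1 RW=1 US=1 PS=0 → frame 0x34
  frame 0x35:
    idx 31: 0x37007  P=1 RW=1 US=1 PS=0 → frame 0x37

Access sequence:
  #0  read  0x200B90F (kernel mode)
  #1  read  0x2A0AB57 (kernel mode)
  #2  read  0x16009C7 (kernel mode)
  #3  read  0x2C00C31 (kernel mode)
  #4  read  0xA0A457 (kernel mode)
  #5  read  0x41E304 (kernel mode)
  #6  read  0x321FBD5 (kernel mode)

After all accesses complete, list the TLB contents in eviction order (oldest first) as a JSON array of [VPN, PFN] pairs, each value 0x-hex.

Per-access translation:
#0 VA=0x200B90F (r,kernel):
  L0: frame=0x13 idx=16 entry=0x14007 [P=1 RW=1 US=1 PS=0]
  L1: frame=0x14 idx=11 entry=0x16007 [P=1 RW=1 US=1 PS=0]
  ⇒ phys 0x1690F  [2 reads]
#1 VA=0x2A0AB57 (r,kernel):
  L0: frame=0x13 idx=21 entry=0x1A007 [P=1 RW=1 US=1 PS=0]
  L1: frame=0x1A idx=10 entry=0x1D007 [P=1 RW=1 US=1 PS=0]
  ⇒ phys 0x1DB57  [2 reads]
#2 VA=0x16009C7 (r,kernel):
  L0: frame=0x13 idx=11 entry=0x20007 [P=1 RW=1 US=1 PS=0]
  L1: frame=0x20 idx=0 entry=0x21007 [P=1 RW=1 US=1 PS=0]
  ⇒ phys 0x219C7  [2 reads]
#3 VA=0x2C00C31 (r,kernel):
  L0: frame=0x13 idx=22 entry=0x25007 [P=1 RW=1 US=1 PS=0]
  L1: frame=0x25 idx=0 entry=0x27007 [P=1 RW=1 US=1 PS=0]
  ⇒ phys 0x27C31  [2 reads]
#4 VA=0xA0A457 (r,kernel):
  L0: frame=0x13 idx=5 entry=0x2B007 [P=1 RW=1 US=1 PS=0]
  L1: frame=0x2B idx=10 entry=0x2F007 [P=1 RW=1 US=1 PS=0]
  ⇒ phys 0x2F457  [2 reads]
#5 VA=0x41E304 (r,kernel):
  L0: frame=0x13 idx=2 entry=0x32007 [P=1 RW=1 US=1 PS=0]
  L1: frame=0x32 idx=30 entry=0x34007 [P=1 RW=1 US=1 PS=0]
  ⇒ phys 0x34304  [2 reads]
#6 VA=0x321FBD5 (r,kernel):
  L0: frame=0x13 idx=25 entry=0x35007 [P=1 RW=1 US=1 PS=0]
  L1: frame=0x35 idx=31 entry=0x37007 [P=1 RW=1 US=1 PS=0]
  ⇒ phys 0x37BD5  [2 reads]

TLB: [["0x2C00", "0x27"], ["0xA0A", "0x2F"], ["0x41E", "0x34"], ["0x321F", "0x37"]]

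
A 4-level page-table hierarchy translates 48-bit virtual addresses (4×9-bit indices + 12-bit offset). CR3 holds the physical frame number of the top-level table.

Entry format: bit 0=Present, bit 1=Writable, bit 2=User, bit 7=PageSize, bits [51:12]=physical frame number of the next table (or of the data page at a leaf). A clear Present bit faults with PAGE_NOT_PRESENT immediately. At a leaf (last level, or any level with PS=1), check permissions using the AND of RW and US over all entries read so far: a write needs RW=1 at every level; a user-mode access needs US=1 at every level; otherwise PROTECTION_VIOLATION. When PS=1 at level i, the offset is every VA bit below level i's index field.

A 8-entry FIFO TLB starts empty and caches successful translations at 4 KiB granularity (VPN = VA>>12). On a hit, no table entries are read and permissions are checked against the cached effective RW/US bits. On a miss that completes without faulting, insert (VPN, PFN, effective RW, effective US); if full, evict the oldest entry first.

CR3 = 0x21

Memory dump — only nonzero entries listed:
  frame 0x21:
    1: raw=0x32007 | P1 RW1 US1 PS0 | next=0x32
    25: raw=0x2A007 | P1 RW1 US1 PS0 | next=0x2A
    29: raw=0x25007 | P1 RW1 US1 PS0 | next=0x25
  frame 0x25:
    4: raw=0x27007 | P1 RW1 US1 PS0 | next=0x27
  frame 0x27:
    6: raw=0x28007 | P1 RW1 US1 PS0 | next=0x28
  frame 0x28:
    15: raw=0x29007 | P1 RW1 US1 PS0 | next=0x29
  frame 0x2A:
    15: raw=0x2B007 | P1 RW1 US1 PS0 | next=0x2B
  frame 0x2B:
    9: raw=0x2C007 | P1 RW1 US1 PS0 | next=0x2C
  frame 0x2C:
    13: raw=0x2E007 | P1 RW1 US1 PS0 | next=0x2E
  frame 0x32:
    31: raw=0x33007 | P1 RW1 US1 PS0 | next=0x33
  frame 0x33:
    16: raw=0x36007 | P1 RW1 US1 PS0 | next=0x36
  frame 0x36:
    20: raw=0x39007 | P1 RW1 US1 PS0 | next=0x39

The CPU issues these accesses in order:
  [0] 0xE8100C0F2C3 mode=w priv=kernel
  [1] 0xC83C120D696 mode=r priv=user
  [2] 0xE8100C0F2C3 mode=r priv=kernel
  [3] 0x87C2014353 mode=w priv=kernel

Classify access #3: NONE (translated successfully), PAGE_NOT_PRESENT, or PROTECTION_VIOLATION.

Trace:
#0 VA=0xE8100C0F2C3 (w,kernel):
  [0] read 0x21 idx=29: raw=0x25007 flags P=1 W=1 U=1 S=0
  [1] read 0x25 idx=4: raw=0x27007 flags P=1 W=1 U=1 S=0
  [2] read 0x27 idx=6: raw=0x28007 flags P=1 W=1 U=1 S=0
  [3] read 0x28 idx=15: raw=0x29007 flags P=1 W=1 U=1 S=0
  → PA=0x292C3  (4 entries read)
#1 VA=0xC83C120D696 (r,user):
  [0] read 0x21 idx=25: raw=0x2A007 flags P=1 W=1 U=1 S=0
  [1] read 0x2A idx=15: raw=0x2B007 flags P=1 W=1 U=1 S=0
  [2] read 0x2B idx=9: raw=0x2C007 flags P=1 W=1 U=1 S=0
  [3] read 0x2C idx=13: raw=0x2E007 flags P=1 W=1 U=1 S=0
  → PA=0x2E696  (4 entries read)
#2 VA=0xE8100C0F2C3 (r,kernel):
  TLB hit vpn=0xE8100C0F → PA=0x292C3
#3 VA=0x87C2014353 (w,kernel):
  [0] read 0x21 idx=1: raw=0x32007 flags P=1 W=1 U=1 S=0
  [1] read 0x32 idx=31: raw=0x33007 flags P=1 W=1 U=1 S=0
  [2] read 0x33 idx=16: raw=0x36007 flags P=1 W=1 U=1 S=0
  [3] read 0x36 idx=20: raw=0x39007 flags P=1 W=1 U=1 S=0
  → PA=0x39353  (4 entries read)

Access #3 fault: NONE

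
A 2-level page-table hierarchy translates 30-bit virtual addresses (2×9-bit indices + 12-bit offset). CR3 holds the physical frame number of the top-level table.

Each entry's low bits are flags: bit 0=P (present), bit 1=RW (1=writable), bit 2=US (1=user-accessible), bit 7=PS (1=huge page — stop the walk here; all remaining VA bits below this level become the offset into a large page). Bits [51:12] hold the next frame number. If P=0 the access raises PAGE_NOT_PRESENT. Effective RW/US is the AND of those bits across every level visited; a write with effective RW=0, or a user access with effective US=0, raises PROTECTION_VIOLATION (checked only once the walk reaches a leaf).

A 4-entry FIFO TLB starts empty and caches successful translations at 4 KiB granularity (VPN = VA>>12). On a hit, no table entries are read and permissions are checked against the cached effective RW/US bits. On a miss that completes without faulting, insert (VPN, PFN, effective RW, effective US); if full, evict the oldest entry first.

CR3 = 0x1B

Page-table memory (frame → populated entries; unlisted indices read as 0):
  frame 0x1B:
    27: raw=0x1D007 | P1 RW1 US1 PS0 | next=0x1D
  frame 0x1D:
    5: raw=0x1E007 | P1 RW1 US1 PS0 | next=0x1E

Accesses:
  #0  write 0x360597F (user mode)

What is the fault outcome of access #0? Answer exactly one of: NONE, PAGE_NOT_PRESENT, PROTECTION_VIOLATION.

Walk each access:
#0 VA=0x360597F (w,user):
  lvl0: tbl 0x1B, slot 27 ⇒ 0x1D007 (P1/RW1/US1/PS0)
  lvl1: tbl 0x1D, slot 5 ⇒ 0x1E007 (P1/RW1/US1/PS0)
  ✓ 0x1E97F  — 2 lookups

Access #0 fault: NONE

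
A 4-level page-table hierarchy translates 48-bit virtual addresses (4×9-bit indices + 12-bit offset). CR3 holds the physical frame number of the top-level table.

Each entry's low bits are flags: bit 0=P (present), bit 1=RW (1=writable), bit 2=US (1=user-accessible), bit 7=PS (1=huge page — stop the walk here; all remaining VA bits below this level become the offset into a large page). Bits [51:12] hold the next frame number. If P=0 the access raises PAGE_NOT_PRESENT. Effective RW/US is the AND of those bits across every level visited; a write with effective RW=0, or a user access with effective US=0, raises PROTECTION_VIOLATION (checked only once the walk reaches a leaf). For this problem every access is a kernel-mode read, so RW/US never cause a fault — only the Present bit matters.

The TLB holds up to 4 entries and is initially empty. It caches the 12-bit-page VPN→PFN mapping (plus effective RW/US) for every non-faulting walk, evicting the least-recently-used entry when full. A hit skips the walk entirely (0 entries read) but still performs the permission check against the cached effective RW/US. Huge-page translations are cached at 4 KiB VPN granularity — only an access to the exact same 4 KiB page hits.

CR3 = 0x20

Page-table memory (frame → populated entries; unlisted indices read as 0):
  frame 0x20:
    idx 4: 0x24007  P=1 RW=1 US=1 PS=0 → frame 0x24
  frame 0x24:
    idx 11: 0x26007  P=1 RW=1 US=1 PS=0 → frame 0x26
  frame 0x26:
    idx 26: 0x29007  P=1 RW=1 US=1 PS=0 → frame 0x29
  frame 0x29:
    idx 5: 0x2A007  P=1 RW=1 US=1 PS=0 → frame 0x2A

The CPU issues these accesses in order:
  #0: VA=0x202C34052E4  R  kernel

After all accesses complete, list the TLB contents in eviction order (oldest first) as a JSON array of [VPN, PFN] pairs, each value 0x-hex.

Walk each access:
#0 VA=0x202C34052E4 (r,kernel):
  L0 @0x20[4] → 0x24007  P=1,RW=1,US=1,PS=0
  L1 @0x24[11] → 0x26007  P=1,RW=1,US=1,PS=0
  L2 @0x26[26] → 0x29007  P=1,RW=1,US=1,PS=0
  L3 @0x29[5] → 0x2A007  P=1,RW=1,US=1,PS=0
  → PA=0x2A2E4  (4 entries read)

TLB: [["0x202C3405", "0x2A"]]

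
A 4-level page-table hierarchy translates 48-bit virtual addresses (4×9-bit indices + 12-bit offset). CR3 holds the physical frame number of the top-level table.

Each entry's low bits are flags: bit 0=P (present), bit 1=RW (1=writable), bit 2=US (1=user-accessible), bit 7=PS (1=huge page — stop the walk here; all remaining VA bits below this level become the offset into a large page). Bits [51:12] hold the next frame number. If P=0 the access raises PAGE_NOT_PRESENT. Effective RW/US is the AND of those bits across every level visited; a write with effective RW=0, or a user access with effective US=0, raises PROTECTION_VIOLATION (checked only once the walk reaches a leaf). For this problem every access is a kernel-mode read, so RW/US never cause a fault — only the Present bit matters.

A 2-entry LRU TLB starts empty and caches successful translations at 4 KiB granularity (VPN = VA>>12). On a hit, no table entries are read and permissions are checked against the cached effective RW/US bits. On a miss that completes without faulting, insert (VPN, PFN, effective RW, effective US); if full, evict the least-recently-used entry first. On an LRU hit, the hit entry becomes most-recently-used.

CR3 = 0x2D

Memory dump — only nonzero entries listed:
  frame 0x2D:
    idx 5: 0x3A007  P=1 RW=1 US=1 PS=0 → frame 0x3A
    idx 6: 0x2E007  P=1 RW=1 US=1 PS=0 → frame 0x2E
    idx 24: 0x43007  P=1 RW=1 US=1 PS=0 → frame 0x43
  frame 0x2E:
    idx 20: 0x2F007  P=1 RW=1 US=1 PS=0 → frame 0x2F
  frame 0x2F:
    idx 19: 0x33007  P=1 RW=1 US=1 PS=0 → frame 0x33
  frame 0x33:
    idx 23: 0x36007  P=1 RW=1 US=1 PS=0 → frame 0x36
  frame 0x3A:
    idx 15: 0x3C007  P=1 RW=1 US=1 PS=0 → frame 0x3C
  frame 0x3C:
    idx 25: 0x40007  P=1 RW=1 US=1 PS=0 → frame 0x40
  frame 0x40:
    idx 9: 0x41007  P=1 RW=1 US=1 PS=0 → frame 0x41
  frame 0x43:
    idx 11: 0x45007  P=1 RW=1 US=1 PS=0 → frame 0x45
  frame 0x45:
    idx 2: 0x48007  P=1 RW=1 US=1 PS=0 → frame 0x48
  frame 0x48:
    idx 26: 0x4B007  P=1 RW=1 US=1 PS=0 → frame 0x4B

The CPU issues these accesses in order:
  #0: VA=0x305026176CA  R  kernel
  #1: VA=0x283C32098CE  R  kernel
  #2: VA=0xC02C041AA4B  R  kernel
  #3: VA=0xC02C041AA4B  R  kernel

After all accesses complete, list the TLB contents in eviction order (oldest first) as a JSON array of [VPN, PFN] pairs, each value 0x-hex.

Walk each access:
#0 VA=0x305026176CA (r,kernel):
  L0: frame=0x2D idx=6 entry=0x2E007 [P=1 RW=1 US=1 PS=0]
  L1: frame=0x2E idx=20 entry=0x2F007 [P=1 RW=1 US=1 PS=0]
  L2: frame=0x2F idx=19 entry=0x33007 [P=1 RW=1 US=1 PS=0]
  L3: frame=0x33 idx=23 entry=0x36007 [P=1 RW=1 US=1 PS=0]
  ⇒ phys 0x366CA  [4 reads]
#1 VA=0x283C32098CE (r,kernel):
  L0: frame=0x2D idx=5 entry=0x3A007 [P=1 RW=1 US=1 PS=0]
  L1: frame=0x3A idx=15 entry=0x3C007 [P=1 RW=1 US=1 PS=0]
  L2: frame=0x3C idx=25 entry=0x40007 [P=1 RW=1 US=1 PS=0]
  L3: frame=0x40 idx=9 entry=0x41007 [P=1 RW=1 US=1 PS=0]
  ⇒ phys 0x418CE  [4 reads]
#2 VA=0xC02C041AA4B (r,kernel):
  L0: frame=0x2D idx=24 entry=0x43007 [P=1 RW=1 US=1 PS=0]
  L1: frame=0x43 idx=11 entry=0x45007 [P=1 RW=1 US=1 PS=0]
  L2: frame=0x45 idx=2 entry=0x48007 [P=1 RW=1 US=1 PS=0]
  L3: frame=0x48 idx=26 entry=0x4B007 [P=1 RW=1 US=1 PS=0]
  ⇒ phys 0x4BA4B  [4 reads]
#3 VA=0xC02C041AA4B (r,kernel):
  TLB hit vpn=0xC02C041A → PA=0x4BA4B

TLB: [["0x283C3209", "0x41"], ["0xC02C041A", "0x4B"]]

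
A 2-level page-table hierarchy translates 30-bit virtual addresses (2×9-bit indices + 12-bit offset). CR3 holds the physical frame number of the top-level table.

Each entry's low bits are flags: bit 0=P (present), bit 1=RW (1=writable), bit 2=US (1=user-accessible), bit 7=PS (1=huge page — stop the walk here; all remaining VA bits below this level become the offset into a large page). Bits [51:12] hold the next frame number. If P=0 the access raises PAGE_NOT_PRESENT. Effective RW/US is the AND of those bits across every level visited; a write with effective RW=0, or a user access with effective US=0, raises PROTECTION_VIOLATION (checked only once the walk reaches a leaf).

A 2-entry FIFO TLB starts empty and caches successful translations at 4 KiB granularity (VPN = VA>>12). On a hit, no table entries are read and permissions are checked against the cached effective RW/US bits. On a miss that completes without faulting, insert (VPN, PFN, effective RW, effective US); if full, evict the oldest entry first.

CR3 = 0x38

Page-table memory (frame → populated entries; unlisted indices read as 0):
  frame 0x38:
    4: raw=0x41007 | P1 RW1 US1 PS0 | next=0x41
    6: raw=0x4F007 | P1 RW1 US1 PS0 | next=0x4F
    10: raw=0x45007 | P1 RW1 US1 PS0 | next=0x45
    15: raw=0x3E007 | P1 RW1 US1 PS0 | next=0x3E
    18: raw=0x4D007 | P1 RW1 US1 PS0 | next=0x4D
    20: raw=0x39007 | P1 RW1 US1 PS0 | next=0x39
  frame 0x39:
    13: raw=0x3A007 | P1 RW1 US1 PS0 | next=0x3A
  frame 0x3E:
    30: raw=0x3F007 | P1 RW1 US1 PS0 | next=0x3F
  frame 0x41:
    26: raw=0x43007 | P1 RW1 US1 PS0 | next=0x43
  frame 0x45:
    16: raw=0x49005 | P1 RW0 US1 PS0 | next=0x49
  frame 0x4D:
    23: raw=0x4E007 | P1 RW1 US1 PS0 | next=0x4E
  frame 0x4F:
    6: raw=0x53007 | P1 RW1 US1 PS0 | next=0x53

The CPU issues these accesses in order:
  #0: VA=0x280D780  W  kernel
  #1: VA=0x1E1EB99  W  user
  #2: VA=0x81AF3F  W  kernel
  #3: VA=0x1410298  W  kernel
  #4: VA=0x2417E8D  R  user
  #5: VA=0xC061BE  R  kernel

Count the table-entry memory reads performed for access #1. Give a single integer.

Trace:
#0 VA=0x280D780 (w,kernel):
  L0: frame=0x38 idx=20 entry=0x39007 [P=1 RW=1 US=1 PS=0]
  L1: frame=0x39 idx=13 entry=0x3A007 [P=1 RW=1 US=1 PS=0]
  → PA=0x3A780  (2 entries read)
#1 VA=0x1E1EB99 (w,user):
  L0: frame=0x38 idx=15 entry=0x3E007 [P=1 RW=1 US=1 PS=0]
  L1: frame=0x3E idx=30 entry=0x3F007 [P=1 RW=1 US=1 PS=0]
  → PA=0x3FB99  (2 entries read)
#2 VA=0x81AF3F (w,kernel):
  L0: frame=0x38 idx=4 entry=0x41007 [P=1 RW=1 US=1 PS=0]
  L1: frame=0x41 idx=26 entry=0x43007 [P=1 RW=1 US=1 PS=0]
  → PA=0x43F3F  (2 entries read)
#3 VA=0x1410298 (w,kernel):
  L0: frame=0x38 idx=10 entry=0x45007 [P=1 RW=1 US=1 PS=0]
  L1: frame=0x45 idx=16 entry=0x49005 [P=1 RW=0 US=1 PS=0]
  → PROTECTION_VIOLATION  (2 entries read)
#4 VA=0x2417E8D (r,user):
  L0: frame=0x38 idx=18 entry=0x4D007 [P=1 RW=1 US=1 PS=0]
  L1: frame=0x4D idx=23 entry=0x4E007 [P=1 RW=1 US=1 PS=0]
  → PA=0x4EE8D  (2 entries read)
#5 VA=0xC061BE (r,kernel):
  L0: frame=0x38 idx=6 entry=0x4F007 [P=1 RW=1 US=1 PS=0]
  L1: frame=0x4F idx=6 entry=0x53007 [P=1 RW=1 US=1 PS=0]
  → PA=0x531BE  (2 entries read)

Entries read for #1: 2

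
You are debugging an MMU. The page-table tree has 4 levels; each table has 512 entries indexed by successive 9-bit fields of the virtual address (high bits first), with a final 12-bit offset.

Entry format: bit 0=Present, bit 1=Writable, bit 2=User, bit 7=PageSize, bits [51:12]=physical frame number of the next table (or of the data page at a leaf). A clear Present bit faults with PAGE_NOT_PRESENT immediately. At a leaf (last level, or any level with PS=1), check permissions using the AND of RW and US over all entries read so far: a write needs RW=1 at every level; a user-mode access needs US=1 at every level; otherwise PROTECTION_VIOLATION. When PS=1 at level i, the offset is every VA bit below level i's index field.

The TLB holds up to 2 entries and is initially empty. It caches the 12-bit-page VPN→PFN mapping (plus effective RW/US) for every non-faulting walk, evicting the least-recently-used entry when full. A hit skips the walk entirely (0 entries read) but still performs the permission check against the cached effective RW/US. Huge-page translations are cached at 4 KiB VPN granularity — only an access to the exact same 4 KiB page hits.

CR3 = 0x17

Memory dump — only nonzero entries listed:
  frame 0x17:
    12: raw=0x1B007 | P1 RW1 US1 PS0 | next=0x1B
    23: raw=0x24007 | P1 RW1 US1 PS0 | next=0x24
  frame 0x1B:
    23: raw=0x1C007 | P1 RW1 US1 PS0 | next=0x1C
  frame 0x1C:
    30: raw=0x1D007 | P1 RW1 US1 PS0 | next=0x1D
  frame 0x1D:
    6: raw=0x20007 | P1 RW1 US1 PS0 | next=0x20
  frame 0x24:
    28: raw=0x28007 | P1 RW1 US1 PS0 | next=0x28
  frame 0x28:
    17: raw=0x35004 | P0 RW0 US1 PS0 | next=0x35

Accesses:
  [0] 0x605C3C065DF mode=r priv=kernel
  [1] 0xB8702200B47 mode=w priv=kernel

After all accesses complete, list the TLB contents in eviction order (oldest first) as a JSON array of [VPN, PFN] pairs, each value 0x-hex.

Walk each access:
#0 VA=0x605C3C065DF (r,kernel):
  L0: frame=0x17 idx=12 entry=0x1B007 [P=1 RW=1 US=1 PS=0]
  L1: frame=0x1B idx=23 entry=0x1C007 [P=1 RW=1 US=1 PS=0]
  L2: frame=0x1C idx=30 entry=0x1D007 [P=1 RW=1 US=1 PS=0]
  L3: frame=0x1D idx=6 entry=0x20007 [P=1 RW=1 US=1 PS=0]
  ⇒ phys 0x205DF  [4 reads]
#1 VA=0xB8702200B47 (w,kernel):
  L0: frame=0x17 idx=23 entry=0x24007 [P=1 RW=1 US=1 PS=0]
  L1: frame=0x24 idx=28 entry=0x28007 [P=1 RW=1 US=1 PS=0]
  L2: frame=0x28 idx=17 entry=0x35004 [P=0 RW=0 US=1 PS=0]
  ⇒ fault: PAGE_NOT_PRESENT  — 3 lookups

TLB: [["0x605C3C06", "0x20"]]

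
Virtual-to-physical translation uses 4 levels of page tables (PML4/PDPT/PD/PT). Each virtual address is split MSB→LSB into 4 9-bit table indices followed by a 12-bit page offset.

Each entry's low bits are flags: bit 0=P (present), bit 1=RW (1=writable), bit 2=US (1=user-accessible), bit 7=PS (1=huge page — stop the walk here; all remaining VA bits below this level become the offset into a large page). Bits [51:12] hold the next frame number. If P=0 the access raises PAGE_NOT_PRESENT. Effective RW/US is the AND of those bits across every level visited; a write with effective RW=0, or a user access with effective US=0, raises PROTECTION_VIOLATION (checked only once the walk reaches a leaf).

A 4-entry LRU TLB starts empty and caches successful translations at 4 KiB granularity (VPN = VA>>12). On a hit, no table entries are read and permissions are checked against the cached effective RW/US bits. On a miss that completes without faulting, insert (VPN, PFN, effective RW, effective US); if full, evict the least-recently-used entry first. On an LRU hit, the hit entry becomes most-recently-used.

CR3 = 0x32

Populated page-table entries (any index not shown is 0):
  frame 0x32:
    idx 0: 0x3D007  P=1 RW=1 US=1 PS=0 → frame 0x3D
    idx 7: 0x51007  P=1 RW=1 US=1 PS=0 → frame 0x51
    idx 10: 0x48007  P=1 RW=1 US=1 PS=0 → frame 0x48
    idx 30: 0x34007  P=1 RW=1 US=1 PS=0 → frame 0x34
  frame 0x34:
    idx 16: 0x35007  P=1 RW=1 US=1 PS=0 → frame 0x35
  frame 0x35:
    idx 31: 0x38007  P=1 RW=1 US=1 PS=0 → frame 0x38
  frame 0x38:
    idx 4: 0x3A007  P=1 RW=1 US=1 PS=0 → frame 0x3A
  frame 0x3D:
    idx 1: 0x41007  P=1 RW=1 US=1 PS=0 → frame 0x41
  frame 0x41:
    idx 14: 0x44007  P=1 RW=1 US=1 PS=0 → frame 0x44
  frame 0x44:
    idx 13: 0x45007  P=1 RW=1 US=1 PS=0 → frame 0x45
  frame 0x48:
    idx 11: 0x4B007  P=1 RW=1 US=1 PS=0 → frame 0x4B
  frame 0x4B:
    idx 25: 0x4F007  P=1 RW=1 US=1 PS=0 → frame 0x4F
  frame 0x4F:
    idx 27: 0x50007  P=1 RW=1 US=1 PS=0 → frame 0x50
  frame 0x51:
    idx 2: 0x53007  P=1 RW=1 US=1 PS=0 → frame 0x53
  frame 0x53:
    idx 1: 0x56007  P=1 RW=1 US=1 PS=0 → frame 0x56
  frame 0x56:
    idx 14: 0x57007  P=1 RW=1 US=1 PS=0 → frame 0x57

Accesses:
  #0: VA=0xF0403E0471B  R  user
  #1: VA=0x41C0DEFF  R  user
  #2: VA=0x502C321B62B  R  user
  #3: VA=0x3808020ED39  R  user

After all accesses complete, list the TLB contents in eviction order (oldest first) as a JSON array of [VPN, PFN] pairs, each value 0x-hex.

Trace:
#0 VA=0xF0403E0471B (r,user):
  lvl0: tbl 0x32, slot 30 ⇒ 0x34007 (P1/RW1/US1/PS0)
  lvl1: tbl 0x34, slot 16 ⇒ 0x35007 (P1/RW1/US1/PS0)
  lvl2: tbl 0x35, slot 31 ⇒ 0x38007 (P1/RW1/US1/PS0)
  lvl3: tbl 0x38, slot 4 ⇒ 0x3A007 (P1/RW1/US1/PS0)
  ⇒ phys 0x3A71B  [4 reads]
#1 VA=0x41C0DEFF (r,user):
  lvl0: tbl 0x32, slot 0 ⇒ 0x3D007 (P1/RW1/US1/PS0)
  lvl1: tbl 0x3D, slot 1 ⇒ 0x41007 (P1/RW1/US1/PS0)
  lvl2: tbl 0x41, slot 14 ⇒ 0x44007 (P1/RW1/US1/PS0)
  lvl3: tbl 0x44, slot 13 ⇒ 0x45007 (P1/RW1/US1/PS0)
  ⇒ phys 0x45EFF  [4 reads]
#2 VA=0x502C321B62B (r,user):
  lvl0: tbl 0x32, slot 10 ⇒ 0x48007 (P1/RW1/US1/PS0)
  lvl1: tbl 0x48, slot 11 ⇒ 0x4B007 (P1/RW1/US1/PS0)
  lvl2: tbl 0x4B, slot 25 ⇒ 0x4F007 (P1/RW1/US1/PS0)
  lvl3: tbl 0x4F, slot 27 ⇒ 0x50007 (P1/RW1/US1/PS0)
  ⇒ phys 0x5062B  [4 reads]
#3 VA=0x3808020ED39 (r,user):
  lvl0: tbl 0x32, slot 7 ⇒ 0x51007 (P1/RW1/US1/PS0)
  lvl1: tbl 0x51, slot 2 ⇒ 0x53007 (P1/RW1/US1/PS0)
  lvl2: tbl 0x53, slot 1 ⇒ 0x56007 (P1/RW1/US1/PS0)
  lvl3: tbl 0x56, slot 14 ⇒ 0x57007 (P1/RW1/US1/PS0)
  ⇒ phys 0x57D39  [4 reads]

TLB: [["0xF0403E04", "0x3A"], ["0x41C0D", "0x45"], ["0x502C321B", "0x50"], ["0x3808020E", "0x57"]]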